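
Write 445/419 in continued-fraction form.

Run the Euclidean algorithm on 445 and 419; the successive quotients are the partial quotients a_0, a_1, ... (each step inverts the fractional part left over by the previous one):
  445 = 1*419 + 26, so a_0 = 1.
  419 = 16*26 + 3, so a_1 = 16.
  26 = 8*3 + 2, so a_2 = 8.
  3 = 1*2 + 1, so a_3 = 1.
  2 = 2*1 + 0, so a_4 = 2.
The remainder reaches 0 after 5 divisions, so the expansion has 5 partial quotients, read off in order.

[1; 16, 8, 1, 2]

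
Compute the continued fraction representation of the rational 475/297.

[1; 1, 1, 2, 59]

Run the Euclidean algorithm on 475 and 297; the successive quotients are the partial quotients a_0, a_1, ... (each step inverts the fractional part left over by the previous one):
  475 = 1*297 + 178, so a_0 = 1.
  297 = 1*178 + 119, so a_1 = 1.
  178 = 1*119 + 59, so a_2 = 1.
  119 = 2*59 + 1, so a_3 = 2.
  59 = 59*1 + 0, so a_4 = 59.
The remainder reaches 0 after 5 divisions, so the expansion has 5 partial quotients, read off in order.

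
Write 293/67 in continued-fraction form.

[4; 2, 1, 2, 8]

Run the Euclidean algorithm on 293 and 67; the successive quotients are the partial quotients a_0, a_1, ... (each step inverts the fractional part left over by the previous one):
  293 = 4*67 + 25, so a_0 = 4.
  67 = 2*25 + 17, so a_1 = 2.
  25 = 1*17 + 8, so a_2 = 1.
  17 = 2*8 + 1, so a_3 = 2.
  8 = 8*1 + 0, so a_4 = 8.
The remainder reaches 0 after 5 divisions, so the expansion has 5 partial quotients, read off in order.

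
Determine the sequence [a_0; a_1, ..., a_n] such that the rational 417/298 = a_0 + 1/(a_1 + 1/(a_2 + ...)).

Run the Euclidean algorithm on 417 and 298; the successive quotients are the partial quotients a_0, a_1, ... (each step inverts the fractional part left over by the previous one):
  417 = 1*298 + 119, so a_0 = 1.
  298 = 2*119 + 60, so a_1 = 2.
  119 = 1*60 + 59, so a_2 = 1.
  60 = 1*59 + 1, so a_3 = 1.
  59 = 59*1 + 0, so a_4 = 59.
The remainder reaches 0 after 5 divisions, so the expansion has 5 partial quotients, read off in order.

[1; 2, 1, 1, 59]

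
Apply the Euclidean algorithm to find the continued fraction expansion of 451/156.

Run the Euclidean algorithm on 451 and 156; the successive quotients are the partial quotients a_0, a_1, ... (each step inverts the fractional part left over by the previous one):
  451 = 2*156 + 139, so a_0 = 2.
  156 = 1*139 + 17, so a_1 = 1.
  139 = 8*17 + 3, so a_2 = 8.
  17 = 5*3 + 2, so a_3 = 5.
  3 = 1*2 + 1, so a_4 = 1.
  2 = 2*1 + 0, so a_5 = 2.
The remainder reaches 0 after 6 divisions, so the expansion has 6 partial quotients, read off in order.

[2; 1, 8, 5, 1, 2]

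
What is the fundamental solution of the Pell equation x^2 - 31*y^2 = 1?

(x, y) = (1520, 273)

First expand sqrt(31) as a continued fraction. With x_i = (sqrt(31) + m_i)/d_i and (m_0, d_0) = (0, 1): a_0 = floor(sqrt(31)) = 5, since 5^2 = 25 <= 31 < 36 = 6^2.
Iterate m_{i+1} = d_i*a_i - m_i, d_{i+1} = (31 - m_{i+1}^2)/d_i, a_{i+1} = floor((a_0 + m_{i+1})/d_{i+1}):
  m_1 = 1*5 - 0 = 5, d_1 = (31 - 5^2)/1 = 6/1 = 6, a_1 = floor((5 + 5)/6) = 1.
  m_2 = 6*1 - 5 = 1, d_2 = (31 - 1^2)/6 = 30/6 = 5, a_2 = floor((5 + 1)/5) = 1.
  m_3 = 5*1 - 1 = 4, d_3 = (31 - 4^2)/5 = 15/5 = 3, a_3 = floor((5 + 4)/3) = 3.
  m_4 = 3*3 - 4 = 5, d_4 = (31 - 5^2)/3 = 6/3 = 2, a_4 = floor((5 + 5)/2) = 5.
  m_5 = 2*5 - 5 = 5, d_5 = (31 - 5^2)/2 = 6/2 = 3, a_5 = floor((5 + 5)/3) = 3.
  m_6 = 3*3 - 5 = 4, d_6 = (31 - 4^2)/3 = 15/3 = 5, a_6 = floor((5 + 4)/5) = 1.
  m_7 = 5*1 - 4 = 1, d_7 = (31 - 1^2)/5 = 30/5 = 6, a_7 = floor((5 + 1)/6) = 1.
  m_8 = 6*1 - 1 = 5, d_8 = (31 - 5^2)/6 = 6/6 = 1, a_8 = floor((5 + 5)/1) = 10.
  m_9 = 1*10 - 5 = 5, d_9 = (31 - 5^2)/1 = 6/1 = 6: (m_9, d_9) = (m_1, d_1) = (5, 6), so from here the quotients repeat a_1, ..., a_8; the period length is 8.
So sqrt(31) = [5; (1, 1, 3, 5, 3, 1, 1, 10)] with period length k = 8.
k is even, so the fundamental solution of x^2 - 31y^2 = 1 is (p_{k-1}, q_{k-1}) = (p_7, q_7); compute convergents through index 7.
Convergents (p_i = a_i*p_{i-1} + p_{i-2}, q_i = a_i*q_{i-1} + q_{i-2} with p_{-2}=0, p_{-1}=1, q_{-2}=1, q_{-1}=0):
  i=0: a_0=5, p_0 = 5*1 + 0 = 5, q_0 = 5*0 + 1 = 1.
  i=1: a_1=1, p_1 = 1*5 + 1 = 6, q_1 = 1*1 + 0 = 1.
  i=2: a_2=1, p_2 = 1*6 + 5 = 11, q_2 = 1*1 + 1 = 2.
  i=3: a_3=3, p_3 = 3*11 + 6 = 39, q_3 = 3*2 + 1 = 7.
  i=4: a_4=5, p_4 = 5*39 + 11 = 206, q_4 = 5*7 + 2 = 37.
  i=5: a_5=3, p_5 = 3*206 + 39 = 657, q_5 = 3*37 + 7 = 118.
  i=6: a_6=1, p_6 = 1*657 + 206 = 863, q_6 = 1*118 + 37 = 155.
  i=7: a_7=1, p_7 = 1*863 + 657 = 1520, q_7 = 1*155 + 118 = 273.
Check: 1520^2 - 31*273^2 = 2310400 - 2310399 = 1, so (x, y) = (1520, 273) solves the equation, and by the theorem it is the least positive solution.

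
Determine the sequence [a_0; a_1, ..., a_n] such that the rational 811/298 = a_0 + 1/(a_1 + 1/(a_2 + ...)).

Run the Euclidean algorithm on 811 and 298; the successive quotients are the partial quotients a_0, a_1, ... (each step inverts the fractional part left over by the previous one):
  811 = 2*298 + 215, so a_0 = 2.
  298 = 1*215 + 83, so a_1 = 1.
  215 = 2*83 + 49, so a_2 = 2.
  83 = 1*49 + 34, so a_3 = 1.
  49 = 1*34 + 15, so a_4 = 1.
  34 = 2*15 + 4, so a_5 = 2.
  15 = 3*4 + 3, so a_6 = 3.
  4 = 1*3 + 1, so a_7 = 1.
  3 = 3*1 + 0, so a_8 = 3.
The remainder reaches 0 after 9 divisions, so the expansion has 9 partial quotients, read off in order.

[2; 1, 2, 1, 1, 2, 3, 1, 3]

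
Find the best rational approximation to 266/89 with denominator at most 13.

Expand x = 266/89 as a continued fraction with the Euclidean algorithm:
  266 = 2*89 + 88, so a_0 = 2.
  89 = 1*88 + 1, so a_1 = 1.
  88 = 88*1 + 0, so a_2 = 88.
so x = [2; 1, 88].
Convergents (p_i = a_i*p_{i-1} + p_{i-2}, q_i = a_i*q_{i-1} + q_{i-2} with p_{-2}=0, p_{-1}=1, q_{-2}=1, q_{-1}=0), until the denominator exceeds 13:
  i=0: a_0=2, p_0 = 2*1 + 0 = 2, q_0 = 2*0 + 1 = 1.
  i=1: a_1=1, p_1 = 1*2 + 1 = 3, q_1 = 1*1 + 0 = 1.
  i=2: a_2=88, p_2 = 88*3 + 2 = 266, q_2 = 88*1 + 1 = 89.
q_2 = 89 > 13, so the last convergent with denominator <= 13 is p_1/q_1 = 3/1.
The closest fraction with denominator <= 13 is either p_1/q_1 or the intermediate fraction (k*p_1 + p_0)/(k*q_1 + q_0) with the largest k >= 1 whose denominator stays <= 13; these approach x as k grows, and every other convergent or intermediate fraction in range is farther away.
Largest k: floor((13 - q_0)/q_1) = floor((13 - 1)/1) = 12.
That gives (12*3 + 2)/(12*1 + 1) = 38/13.
Compare the errors: |x - 3/1| = |266*1 - 3*89|/(89*1) = 1/89, and |x - 38/13| = |266*13 - 38*89|/(89*13) = 76/1157.
Cross-multiplying, 1*1157 = 1157 < 6764 = 76*89, so 1/89 is smaller: the convergent 3/1 is closer to x than 38/13.

3/1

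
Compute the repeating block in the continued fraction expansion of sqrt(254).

[15; (1, 14, 1, 30)]

Write x_i = (sqrt(254) + m_i)/d_i with (m_0, d_0) = (0, 1). a_0 = floor(sqrt(254)) = 15, since 15^2 = 225 <= 254 < 256 = 16^2.
Iterate m_{i+1} = d_i*a_i - m_i, d_{i+1} = (254 - m_{i+1}^2)/d_i, a_{i+1} = floor((a_0 + m_{i+1})/d_{i+1}):
  m_1 = 1*15 - 0 = 15, d_1 = (254 - 15^2)/1 = 29/1 = 29, a_1 = floor((15 + 15)/29) = 1.
  m_2 = 29*1 - 15 = 14, d_2 = (254 - 14^2)/29 = 58/29 = 2, a_2 = floor((15 + 14)/2) = 14.
  m_3 = 2*14 - 14 = 14, d_3 = (254 - 14^2)/2 = 58/2 = 29, a_3 = floor((15 + 14)/29) = 1.
  m_4 = 29*1 - 14 = 15, d_4 = (254 - 15^2)/29 = 29/29 = 1, a_4 = floor((15 + 15)/1) = 30.
  m_5 = 1*30 - 15 = 15, d_5 = (254 - 15^2)/1 = 29/1 = 29: (m_5, d_5) = (m_1, d_1) = (15, 29), so from here the quotients repeat a_1, ..., a_4; the period length is 4.
Hence the expansion of sqrt(254) is a_0 = 15 followed by the repeating block 1, 14, 1, 30 (period 4).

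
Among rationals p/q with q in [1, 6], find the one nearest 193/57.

17/5

Expand x = 193/57 as a continued fraction with the Euclidean algorithm:
  193 = 3*57 + 22, so a_0 = 3.
  57 = 2*22 + 13, so a_1 = 2.
  22 = 1*13 + 9, so a_2 = 1.
  13 = 1*9 + 4, so a_3 = 1.
  9 = 2*4 + 1, so a_4 = 2.
  4 = 4*1 + 0, so a_5 = 4.
so x = [3; 2, 1, 1, 2, 4].
Convergents (p_i = a_i*p_{i-1} + p_{i-2}, q_i = a_i*q_{i-1} + q_{i-2} with p_{-2}=0, p_{-1}=1, q_{-2}=1, q_{-1}=0), until the denominator exceeds 6:
  i=0: a_0=3, p_0 = 3*1 + 0 = 3, q_0 = 3*0 + 1 = 1.
  i=1: a_1=2, p_1 = 2*3 + 1 = 7, q_1 = 2*1 + 0 = 2.
  i=2: a_2=1, p_2 = 1*7 + 3 = 10, q_2 = 1*2 + 1 = 3.
  i=3: a_3=1, p_3 = 1*10 + 7 = 17, q_3 = 1*3 + 2 = 5.
  i=4: a_4=2, p_4 = 2*17 + 10 = 44, q_4 = 2*5 + 3 = 13.
q_4 = 13 > 6, so the last convergent with denominator <= 6 is p_3/q_3 = 17/5.
The closest fraction with denominator <= 6 is either p_3/q_3 or the intermediate fraction (k*p_3 + p_2)/(k*q_3 + q_2) with the largest k >= 1 whose denominator stays <= 6; these approach x as k grows, and every other convergent or intermediate fraction in range is farther away.
Largest k: floor((6 - q_2)/q_3) = floor((6 - 3)/5) = 0.
Since k = 0, no intermediate fraction beyond p_3/q_3 has denominator <= 6, so the convergent 17/5 is the closest (its error is |193*5 - 17*57|/(57*5) = 4/285).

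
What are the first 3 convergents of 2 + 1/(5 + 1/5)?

Using the convergent recurrence p_i = a_i*p_{i-1} + p_{i-2}, q_i = a_i*q_{i-1} + q_{i-2} with p_{-2}=0, p_{-1}=1, q_{-2}=1, q_{-1}=0:
  i=0: a_0=2, p_0 = 2*1 + 0 = 2, q_0 = 2*0 + 1 = 1.
  i=1: a_1=5, p_1 = 5*2 + 1 = 11, q_1 = 5*1 + 0 = 5.
  i=2: a_2=5, p_2 = 5*11 + 2 = 57, q_2 = 5*5 + 1 = 26.

2/1, 11/5, 57/26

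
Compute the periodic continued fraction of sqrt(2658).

Write x_i = (sqrt(2658) + m_i)/d_i with (m_0, d_0) = (0, 1). a_0 = floor(sqrt(2658)) = 51, since 51^2 = 2601 <= 2658 < 2704 = 52^2.
Iterate m_{i+1} = d_i*a_i - m_i, d_{i+1} = (2658 - m_{i+1}^2)/d_i, a_{i+1} = floor((a_0 + m_{i+1})/d_{i+1}):
  m_1 = 1*51 - 0 = 51, d_1 = (2658 - 51^2)/1 = 57/1 = 57, a_1 = floor((51 + 51)/57) = 1.
  m_2 = 57*1 - 51 = 6, d_2 = (2658 - 6^2)/57 = 2622/57 = 46, a_2 = floor((51 + 6)/46) = 1.
  m_3 = 46*1 - 6 = 40, d_3 = (2658 - 40^2)/46 = 1058/46 = 23, a_3 = floor((51 + 40)/23) = 3.
  m_4 = 23*3 - 40 = 29, d_4 = (2658 - 29^2)/23 = 1817/23 = 79, a_4 = floor((51 + 29)/79) = 1.
  m_5 = 79*1 - 29 = 50, d_5 = (2658 - 50^2)/79 = 158/79 = 2, a_5 = floor((51 + 50)/2) = 50.
  m_6 = 2*50 - 50 = 50, d_6 = (2658 - 50^2)/2 = 158/2 = 79, a_6 = floor((51 + 50)/79) = 1.
  m_7 = 79*1 - 50 = 29, d_7 = (2658 - 29^2)/79 = 1817/79 = 23, a_7 = floor((51 + 29)/23) = 3.
  m_8 = 23*3 - 29 = 40, d_8 = (2658 - 40^2)/23 = 1058/23 = 46, a_8 = floor((51 + 40)/46) = 1.
  m_9 = 46*1 - 40 = 6, d_9 = (2658 - 6^2)/46 = 2622/46 = 57, a_9 = floor((51 + 6)/57) = 1.
  m_10 = 57*1 - 6 = 51, d_10 = (2658 - 51^2)/57 = 57/57 = 1, a_10 = floor((51 + 51)/1) = 102.
  m_11 = 1*102 - 51 = 51, d_11 = (2658 - 51^2)/1 = 57/1 = 57: (m_11, d_11) = (m_1, d_1) = (51, 57), so from here the quotients repeat a_1, ..., a_10; the period length is 10.
Hence the expansion of sqrt(2658) is a_0 = 51 followed by the repeating block 1, 1, 3, 1, 50, 1, 3, 1, 1, 102 (period 10).

[51; (1, 1, 3, 1, 50, 1, 3, 1, 1, 102)]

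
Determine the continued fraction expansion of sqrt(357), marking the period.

[18; (1, 8, 2, 8, 1, 36)]

Write x_i = (sqrt(357) + m_i)/d_i with (m_0, d_0) = (0, 1). a_0 = floor(sqrt(357)) = 18, since 18^2 = 324 <= 357 < 361 = 19^2.
Iterate m_{i+1} = d_i*a_i - m_i, d_{i+1} = (357 - m_{i+1}^2)/d_i, a_{i+1} = floor((a_0 + m_{i+1})/d_{i+1}):
  m_1 = 1*18 - 0 = 18, d_1 = (357 - 18^2)/1 = 33/1 = 33, a_1 = floor((18 + 18)/33) = 1.
  m_2 = 33*1 - 18 = 15, d_2 = (357 - 15^2)/33 = 132/33 = 4, a_2 = floor((18 + 15)/4) = 8.
  m_3 = 4*8 - 15 = 17, d_3 = (357 - 17^2)/4 = 68/4 = 17, a_3 = floor((18 + 17)/17) = 2.
  m_4 = 17*2 - 17 = 17, d_4 = (357 - 17^2)/17 = 68/17 = 4, a_4 = floor((18 + 17)/4) = 8.
  m_5 = 4*8 - 17 = 15, d_5 = (357 - 15^2)/4 = 132/4 = 33, a_5 = floor((18 + 15)/33) = 1.
  m_6 = 33*1 - 15 = 18, d_6 = (357 - 18^2)/33 = 33/33 = 1, a_6 = floor((18 + 18)/1) = 36.
  m_7 = 1*36 - 18 = 18, d_7 = (357 - 18^2)/1 = 33/1 = 33: (m_7, d_7) = (m_1, d_1) = (18, 33), so from here the quotients repeat a_1, ..., a_6; the period length is 6.
Hence the expansion of sqrt(357) is a_0 = 18 followed by the repeating block 1, 8, 2, 8, 1, 36 (period 6).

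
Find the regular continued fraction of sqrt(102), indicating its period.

[10; (10, 20)]

Write x_i = (sqrt(102) + m_i)/d_i with (m_0, d_0) = (0, 1). a_0 = floor(sqrt(102)) = 10, since 10^2 = 100 <= 102 < 121 = 11^2.
Iterate m_{i+1} = d_i*a_i - m_i, d_{i+1} = (102 - m_{i+1}^2)/d_i, a_{i+1} = floor((a_0 + m_{i+1})/d_{i+1}):
  m_1 = 1*10 - 0 = 10, d_1 = (102 - 10^2)/1 = 2/1 = 2, a_1 = floor((10 + 10)/2) = 10.
  m_2 = 2*10 - 10 = 10, d_2 = (102 - 10^2)/2 = 2/2 = 1, a_2 = floor((10 + 10)/1) = 20.
  m_3 = 1*20 - 10 = 10, d_3 = (102 - 10^2)/1 = 2/1 = 2: (m_3, d_3) = (m_1, d_1) = (10, 2), so from here the quotients repeat a_1, a_2; the period length is 2.
Hence the expansion of sqrt(102) is a_0 = 10 followed by the repeating block 10, 20 (period 2).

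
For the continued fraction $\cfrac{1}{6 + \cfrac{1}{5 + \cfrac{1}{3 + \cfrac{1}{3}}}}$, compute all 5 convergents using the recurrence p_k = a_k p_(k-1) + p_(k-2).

Using the convergent recurrence p_i = a_i*p_{i-1} + p_{i-2}, q_i = a_i*q_{i-1} + q_{i-2} with p_{-2}=0, p_{-1}=1, q_{-2}=1, q_{-1}=0:
  i=0: a_0=0, p_0 = 0*1 + 0 = 0, q_0 = 0*0 + 1 = 1.
  i=1: a_1=6, p_1 = 6*0 + 1 = 1, q_1 = 6*1 + 0 = 6.
  i=2: a_2=5, p_2 = 5*1 + 0 = 5, q_2 = 5*6 + 1 = 31.
  i=3: a_3=3, p_3 = 3*5 + 1 = 16, q_3 = 3*31 + 6 = 99.
  i=4: a_4=3, p_4 = 3*16 + 5 = 53, q_4 = 3*99 + 31 = 328.

0/1, 1/6, 5/31, 16/99, 53/328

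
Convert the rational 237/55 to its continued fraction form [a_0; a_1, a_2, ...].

[4; 3, 4, 4]

Run the Euclidean algorithm on 237 and 55; the successive quotients are the partial quotients a_0, a_1, ... (each step inverts the fractional part left over by the previous one):
  237 = 4*55 + 17, so a_0 = 4.
  55 = 3*17 + 4, so a_1 = 3.
  17 = 4*4 + 1, so a_2 = 4.
  4 = 4*1 + 0, so a_3 = 4.
The remainder reaches 0 after 4 divisions, so the expansion has 4 partial quotients, read off in order.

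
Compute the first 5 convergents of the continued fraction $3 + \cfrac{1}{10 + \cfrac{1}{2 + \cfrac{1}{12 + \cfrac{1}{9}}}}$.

Using the convergent recurrence p_i = a_i*p_{i-1} + p_{i-2}, q_i = a_i*q_{i-1} + q_{i-2} with p_{-2}=0, p_{-1}=1, q_{-2}=1, q_{-1}=0:
  i=0: a_0=3, p_0 = 3*1 + 0 = 3, q_0 = 3*0 + 1 = 1.
  i=1: a_1=10, p_1 = 10*3 + 1 = 31, q_1 = 10*1 + 0 = 10.
  i=2: a_2=2, p_2 = 2*31 + 3 = 65, q_2 = 2*10 + 1 = 21.
  i=3: a_3=12, p_3 = 12*65 + 31 = 811, q_3 = 12*21 + 10 = 262.
  i=4: a_4=9, p_4 = 9*811 + 65 = 7364, q_4 = 9*262 + 21 = 2379.

3/1, 31/10, 65/21, 811/262, 7364/2379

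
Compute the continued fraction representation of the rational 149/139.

Run the Euclidean algorithm on 149 and 139; the successive quotients are the partial quotients a_0, a_1, ... (each step inverts the fractional part left over by the previous one):
  149 = 1*139 + 10, so a_0 = 1.
  139 = 13*10 + 9, so a_1 = 13.
  10 = 1*9 + 1, so a_2 = 1.
  9 = 9*1 + 0, so a_3 = 9.
The remainder reaches 0 after 4 divisions, so the expansion has 4 partial quotients, read off in order.

[1; 13, 1, 9]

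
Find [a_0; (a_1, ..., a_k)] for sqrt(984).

[31; (2, 1, 2, 2, 7, 2, 2, 1, 2, 62)]

Write x_i = (sqrt(984) + m_i)/d_i with (m_0, d_0) = (0, 1). a_0 = floor(sqrt(984)) = 31, since 31^2 = 961 <= 984 < 1024 = 32^2.
Iterate m_{i+1} = d_i*a_i - m_i, d_{i+1} = (984 - m_{i+1}^2)/d_i, a_{i+1} = floor((a_0 + m_{i+1})/d_{i+1}):
  m_1 = 1*31 - 0 = 31, d_1 = (984 - 31^2)/1 = 23/1 = 23, a_1 = floor((31 + 31)/23) = 2.
  m_2 = 23*2 - 31 = 15, d_2 = (984 - 15^2)/23 = 759/23 = 33, a_2 = floor((31 + 15)/33) = 1.
  m_3 = 33*1 - 15 = 18, d_3 = (984 - 18^2)/33 = 660/33 = 20, a_3 = floor((31 + 18)/20) = 2.
  m_4 = 20*2 - 18 = 22, d_4 = (984 - 22^2)/20 = 500/20 = 25, a_4 = floor((31 + 22)/25) = 2.
  m_5 = 25*2 - 22 = 28, d_5 = (984 - 28^2)/25 = 200/25 = 8, a_5 = floor((31 + 28)/8) = 7.
  m_6 = 8*7 - 28 = 28, d_6 = (984 - 28^2)/8 = 200/8 = 25, a_6 = floor((31 + 28)/25) = 2.
  m_7 = 25*2 - 28 = 22, d_7 = (984 - 22^2)/25 = 500/25 = 20, a_7 = floor((31 + 22)/20) = 2.
  m_8 = 20*2 - 22 = 18, d_8 = (984 - 18^2)/20 = 660/20 = 33, a_8 = floor((31 + 18)/33) = 1.
  m_9 = 33*1 - 18 = 15, d_9 = (984 - 15^2)/33 = 759/33 = 23, a_9 = floor((31 + 15)/23) = 2.
  m_10 = 23*2 - 15 = 31, d_10 = (984 - 31^2)/23 = 23/23 = 1, a_10 = floor((31 + 31)/1) = 62.
  m_11 = 1*62 - 31 = 31, d_11 = (984 - 31^2)/1 = 23/1 = 23: (m_11, d_11) = (m_1, d_1) = (31, 23), so from here the quotients repeat a_1, ..., a_10; the period length is 10.
Hence the expansion of sqrt(984) is a_0 = 31 followed by the repeating block 2, 1, 2, 2, 7, 2, 2, 1, 2, 62 (period 10).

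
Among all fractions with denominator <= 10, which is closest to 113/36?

Expand x = 113/36 as a continued fraction with the Euclidean algorithm:
  113 = 3*36 + 5, so a_0 = 3.
  36 = 7*5 + 1, so a_1 = 7.
  5 = 5*1 + 0, so a_2 = 5.
so x = [3; 7, 5].
Convergents (p_i = a_i*p_{i-1} + p_{i-2}, q_i = a_i*q_{i-1} + q_{i-2} with p_{-2}=0, p_{-1}=1, q_{-2}=1, q_{-1}=0), until the denominator exceeds 10:
  i=0: a_0=3, p_0 = 3*1 + 0 = 3, q_0 = 3*0 + 1 = 1.
  i=1: a_1=7, p_1 = 7*3 + 1 = 22, q_1 = 7*1 + 0 = 7.
  i=2: a_2=5, p_2 = 5*22 + 3 = 113, q_2 = 5*7 + 1 = 36.
q_2 = 36 > 10, so the last convergent with denominator <= 10 is p_1/q_1 = 22/7.
The closest fraction with denominator <= 10 is either p_1/q_1 or the intermediate fraction (k*p_1 + p_0)/(k*q_1 + q_0) with the largest k >= 1 whose denominator stays <= 10; these approach x as k grows, and every other convergent or intermediate fraction in range is farther away.
Largest k: floor((10 - q_0)/q_1) = floor((10 - 1)/7) = 1.
That gives (1*22 + 3)/(1*7 + 1) = 25/8.
Compare the errors: |x - 22/7| = |113*7 - 22*36|/(36*7) = 1/252, and |x - 25/8| = |113*8 - 25*36|/(36*8) = 4/288.
Cross-multiplying, 1*288 = 288 < 1008 = 4*252, so 1/252 is smaller: the convergent 22/7 is closer to x than 25/8.

22/7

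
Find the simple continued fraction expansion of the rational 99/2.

[49; 2]

Run the Euclidean algorithm on 99 and 2; the successive quotients are the partial quotients a_0, a_1, ... (each step inverts the fractional part left over by the previous one):
  99 = 49*2 + 1, so a_0 = 49.
  2 = 2*1 + 0, so a_1 = 2.
The remainder reaches 0 after 2 divisions, so the expansion has 2 partial quotients, read off in order.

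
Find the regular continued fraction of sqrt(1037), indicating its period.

[32; (4, 1, 15, 3, 3, 15, 1, 4, 64)]

Write x_i = (sqrt(1037) + m_i)/d_i with (m_0, d_0) = (0, 1). a_0 = floor(sqrt(1037)) = 32, since 32^2 = 1024 <= 1037 < 1089 = 33^2.
Iterate m_{i+1} = d_i*a_i - m_i, d_{i+1} = (1037 - m_{i+1}^2)/d_i, a_{i+1} = floor((a_0 + m_{i+1})/d_{i+1}):
  m_1 = 1*32 - 0 = 32, d_1 = (1037 - 32^2)/1 = 13/1 = 13, a_1 = floor((32 + 32)/13) = 4.
  m_2 = 13*4 - 32 = 20, d_2 = (1037 - 20^2)/13 = 637/13 = 49, a_2 = floor((32 + 20)/49) = 1.
  m_3 = 49*1 - 20 = 29, d_3 = (1037 - 29^2)/49 = 196/49 = 4, a_3 = floor((32 + 29)/4) = 15.
  m_4 = 4*15 - 29 = 31, d_4 = (1037 - 31^2)/4 = 76/4 = 19, a_4 = floor((32 + 31)/19) = 3.
  m_5 = 19*3 - 31 = 26, d_5 = (1037 - 26^2)/19 = 361/19 = 19, a_5 = floor((32 + 26)/19) = 3.
  m_6 = 19*3 - 26 = 31, d_6 = (1037 - 31^2)/19 = 76/19 = 4, a_6 = floor((32 + 31)/4) = 15.
  m_7 = 4*15 - 31 = 29, d_7 = (1037 - 29^2)/4 = 196/4 = 49, a_7 = floor((32 + 29)/49) = 1.
  m_8 = 49*1 - 29 = 20, d_8 = (1037 - 20^2)/49 = 637/49 = 13, a_8 = floor((32 + 20)/13) = 4.
  m_9 = 13*4 - 20 = 32, d_9 = (1037 - 32^2)/13 = 13/13 = 1, a_9 = floor((32 + 32)/1) = 64.
  m_10 = 1*64 - 32 = 32, d_10 = (1037 - 32^2)/1 = 13/1 = 13: (m_10, d_10) = (m_1, d_1) = (32, 13), so from here the quotients repeat a_1, ..., a_9; the period length is 9.
Hence the expansion of sqrt(1037) is a_0 = 32 followed by the repeating block 4, 1, 15, 3, 3, 15, 1, 4, 64 (period 9).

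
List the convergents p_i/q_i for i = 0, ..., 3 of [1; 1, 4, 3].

Using the convergent recurrence p_i = a_i*p_{i-1} + p_{i-2}, q_i = a_i*q_{i-1} + q_{i-2} with p_{-2}=0, p_{-1}=1, q_{-2}=1, q_{-1}=0:
  i=0: a_0=1, p_0 = 1*1 + 0 = 1, q_0 = 1*0 + 1 = 1.
  i=1: a_1=1, p_1 = 1*1 + 1 = 2, q_1 = 1*1 + 0 = 1.
  i=2: a_2=4, p_2 = 4*2 + 1 = 9, q_2 = 4*1 + 1 = 5.
  i=3: a_3=3, p_3 = 3*9 + 2 = 29, q_3 = 3*5 + 1 = 16.

1/1, 2/1, 9/5, 29/16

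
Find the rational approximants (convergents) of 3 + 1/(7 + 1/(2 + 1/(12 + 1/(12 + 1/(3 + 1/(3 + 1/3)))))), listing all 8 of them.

Using the convergent recurrence p_i = a_i*p_{i-1} + p_{i-2}, q_i = a_i*q_{i-1} + q_{i-2} with p_{-2}=0, p_{-1}=1, q_{-2}=1, q_{-1}=0:
  i=0: a_0=3, p_0 = 3*1 + 0 = 3, q_0 = 3*0 + 1 = 1.
  i=1: a_1=7, p_1 = 7*3 + 1 = 22, q_1 = 7*1 + 0 = 7.
  i=2: a_2=2, p_2 = 2*22 + 3 = 47, q_2 = 2*7 + 1 = 15.
  i=3: a_3=12, p_3 = 12*47 + 22 = 586, q_3 = 12*15 + 7 = 187.
  i=4: a_4=12, p_4 = 12*586 + 47 = 7079, q_4 = 12*187 + 15 = 2259.
  i=5: a_5=3, p_5 = 3*7079 + 586 = 21823, q_5 = 3*2259 + 187 = 6964.
  i=6: a_6=3, p_6 = 3*21823 + 7079 = 72548, q_6 = 3*6964 + 2259 = 23151.
  i=7: a_7=3, p_7 = 3*72548 + 21823 = 239467, q_7 = 3*23151 + 6964 = 76417.

3/1, 22/7, 47/15, 586/187, 7079/2259, 21823/6964, 72548/23151, 239467/76417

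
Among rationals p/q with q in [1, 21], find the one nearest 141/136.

Expand x = 141/136 as a continued fraction with the Euclidean algorithm:
  141 = 1*136 + 5, so a_0 = 1.
  136 = 27*5 + 1, so a_1 = 27.
  5 = 5*1 + 0, so a_2 = 5.
so x = [1; 27, 5].
Convergents (p_i = a_i*p_{i-1} + p_{i-2}, q_i = a_i*q_{i-1} + q_{i-2} with p_{-2}=0, p_{-1}=1, q_{-2}=1, q_{-1}=0), until the denominator exceeds 21:
  i=0: a_0=1, p_0 = 1*1 + 0 = 1, q_0 = 1*0 + 1 = 1.
  i=1: a_1=27, p_1 = 27*1 + 1 = 28, q_1 = 27*1 + 0 = 27.
q_1 = 27 > 21, so the last convergent with denominator <= 21 is p_0/q_0 = 1/1.
The closest fraction with denominator <= 21 is either p_0/q_0 or the intermediate fraction (k*p_0 + p_{-1})/(k*q_0 + q_{-1}) with the largest k >= 1 whose denominator stays <= 21; these approach x as k grows, and every other convergent or intermediate fraction in range is farther away.
Largest k: floor((21 - q_{-1})/q_0) = floor((21 - 0)/1) = 21 (using the seeds p_{-1} = 1, q_{-1} = 0).
That gives (21*1 + 1)/(21*1 + 0) = 22/21.
Compare the errors: |x - 1/1| = |141*1 - 1*136|/(136*1) = 5/136, and |x - 22/21| = |141*21 - 22*136|/(136*21) = 31/2856.
Cross-multiplying, 31*136 = 4216 < 14280 = 5*2856, so 31/2856 is smaller: the intermediate fraction 22/21 is closer to x than 1/1.

22/21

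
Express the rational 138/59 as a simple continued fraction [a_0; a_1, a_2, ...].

[2; 2, 1, 19]

Run the Euclidean algorithm on 138 and 59; the successive quotients are the partial quotients a_0, a_1, ... (each step inverts the fractional part left over by the previous one):
  138 = 2*59 + 20, so a_0 = 2.
  59 = 2*20 + 19, so a_1 = 2.
  20 = 1*19 + 1, so a_2 = 1.
  19 = 19*1 + 0, so a_3 = 19.
The remainder reaches 0 after 4 divisions, so the expansion has 4 partial quotients, read off in order.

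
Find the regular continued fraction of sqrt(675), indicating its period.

[25; (1, 50)]

Write x_i = (sqrt(675) + m_i)/d_i with (m_0, d_0) = (0, 1). a_0 = floor(sqrt(675)) = 25, since 25^2 = 625 <= 675 < 676 = 26^2.
Iterate m_{i+1} = d_i*a_i - m_i, d_{i+1} = (675 - m_{i+1}^2)/d_i, a_{i+1} = floor((a_0 + m_{i+1})/d_{i+1}):
  m_1 = 1*25 - 0 = 25, d_1 = (675 - 25^2)/1 = 50/1 = 50, a_1 = floor((25 + 25)/50) = 1.
  m_2 = 50*1 - 25 = 25, d_2 = (675 - 25^2)/50 = 50/50 = 1, a_2 = floor((25 + 25)/1) = 50.
  m_3 = 1*50 - 25 = 25, d_3 = (675 - 25^2)/1 = 50/1 = 50: (m_3, d_3) = (m_1, d_1) = (25, 50), so from here the quotients repeat a_1, a_2; the period length is 2.
Hence the expansion of sqrt(675) is a_0 = 25 followed by the repeating block 1, 50 (period 2).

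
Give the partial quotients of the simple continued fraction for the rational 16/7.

Run the Euclidean algorithm on 16 and 7; the successive quotients are the partial quotients a_0, a_1, ... (each step inverts the fractional part left over by the previous one):
  16 = 2*7 + 2, so a_0 = 2.
  7 = 3*2 + 1, so a_1 = 3.
  2 = 2*1 + 0, so a_2 = 2.
The remainder reaches 0 after 3 divisions, so the expansion has 3 partial quotients, read off in order.

[2; 3, 2]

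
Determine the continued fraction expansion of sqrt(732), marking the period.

[27; (18, 54)]

Write x_i = (sqrt(732) + m_i)/d_i with (m_0, d_0) = (0, 1). a_0 = floor(sqrt(732)) = 27, since 27^2 = 729 <= 732 < 784 = 28^2.
Iterate m_{i+1} = d_i*a_i - m_i, d_{i+1} = (732 - m_{i+1}^2)/d_i, a_{i+1} = floor((a_0 + m_{i+1})/d_{i+1}):
  m_1 = 1*27 - 0 = 27, d_1 = (732 - 27^2)/1 = 3/1 = 3, a_1 = floor((27 + 27)/3) = 18.
  m_2 = 3*18 - 27 = 27, d_2 = (732 - 27^2)/3 = 3/3 = 1, a_2 = floor((27 + 27)/1) = 54.
  m_3 = 1*54 - 27 = 27, d_3 = (732 - 27^2)/1 = 3/1 = 3: (m_3, d_3) = (m_1, d_1) = (27, 3), so from here the quotients repeat a_1, a_2; the period length is 2.
Hence the expansion of sqrt(732) is a_0 = 27 followed by the repeating block 18, 54 (period 2).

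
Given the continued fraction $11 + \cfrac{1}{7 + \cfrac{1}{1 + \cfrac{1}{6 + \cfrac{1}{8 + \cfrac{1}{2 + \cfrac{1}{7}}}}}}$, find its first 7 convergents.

11/1, 78/7, 89/8, 612/55, 4985/448, 10582/951, 79059/7105

Using the convergent recurrence p_i = a_i*p_{i-1} + p_{i-2}, q_i = a_i*q_{i-1} + q_{i-2} with p_{-2}=0, p_{-1}=1, q_{-2}=1, q_{-1}=0:
  i=0: a_0=11, p_0 = 11*1 + 0 = 11, q_0 = 11*0 + 1 = 1.
  i=1: a_1=7, p_1 = 7*11 + 1 = 78, q_1 = 7*1 + 0 = 7.
  i=2: a_2=1, p_2 = 1*78 + 11 = 89, q_2 = 1*7 + 1 = 8.
  i=3: a_3=6, p_3 = 6*89 + 78 = 612, q_3 = 6*8 + 7 = 55.
  i=4: a_4=8, p_4 = 8*612 + 89 = 4985, q_4 = 8*55 + 8 = 448.
  i=5: a_5=2, p_5 = 2*4985 + 612 = 10582, q_5 = 2*448 + 55 = 951.
  i=6: a_6=7, p_6 = 7*10582 + 4985 = 79059, q_6 = 7*951 + 448 = 7105.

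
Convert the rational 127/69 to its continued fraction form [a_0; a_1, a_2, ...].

Run the Euclidean algorithm on 127 and 69; the successive quotients are the partial quotients a_0, a_1, ... (each step inverts the fractional part left over by the previous one):
  127 = 1*69 + 58, so a_0 = 1.
  69 = 1*58 + 11, so a_1 = 1.
  58 = 5*11 + 3, so a_2 = 5.
  11 = 3*3 + 2, so a_3 = 3.
  3 = 1*2 + 1, so a_4 = 1.
  2 = 2*1 + 0, so a_5 = 2.
The remainder reaches 0 after 6 divisions, so the expansion has 6 partial quotients, read off in order.

[1; 1, 5, 3, 1, 2]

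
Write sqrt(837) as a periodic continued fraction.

[28; (1, 13, 2, 13, 1, 56)]

Write x_i = (sqrt(837) + m_i)/d_i with (m_0, d_0) = (0, 1). a_0 = floor(sqrt(837)) = 28, since 28^2 = 784 <= 837 < 841 = 29^2.
Iterate m_{i+1} = d_i*a_i - m_i, d_{i+1} = (837 - m_{i+1}^2)/d_i, a_{i+1} = floor((a_0 + m_{i+1})/d_{i+1}):
  m_1 = 1*28 - 0 = 28, d_1 = (837 - 28^2)/1 = 53/1 = 53, a_1 = floor((28 + 28)/53) = 1.
  m_2 = 53*1 - 28 = 25, d_2 = (837 - 25^2)/53 = 212/53 = 4, a_2 = floor((28 + 25)/4) = 13.
  m_3 = 4*13 - 25 = 27, d_3 = (837 - 27^2)/4 = 108/4 = 27, a_3 = floor((28 + 27)/27) = 2.
  m_4 = 27*2 - 27 = 27, d_4 = (837 - 27^2)/27 = 108/27 = 4, a_4 = floor((28 + 27)/4) = 13.
  m_5 = 4*13 - 27 = 25, d_5 = (837 - 25^2)/4 = 212/4 = 53, a_5 = floor((28 + 25)/53) = 1.
  m_6 = 53*1 - 25 = 28, d_6 = (837 - 28^2)/53 = 53/53 = 1, a_6 = floor((28 + 28)/1) = 56.
  m_7 = 1*56 - 28 = 28, d_7 = (837 - 28^2)/1 = 53/1 = 53: (m_7, d_7) = (m_1, d_1) = (28, 53), so from here the quotients repeat a_1, ..., a_6; the period length is 6.
Hence the expansion of sqrt(837) is a_0 = 28 followed by the repeating block 1, 13, 2, 13, 1, 56 (period 6).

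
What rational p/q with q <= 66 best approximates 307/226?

Expand x = 307/226 as a continued fraction with the Euclidean algorithm:
  307 = 1*226 + 81, so a_0 = 1.
  226 = 2*81 + 64, so a_1 = 2.
  81 = 1*64 + 17, so a_2 = 1.
  64 = 3*17 + 13, so a_3 = 3.
  17 = 1*13 + 4, so a_4 = 1.
  13 = 3*4 + 1, so a_5 = 3.
  4 = 4*1 + 0, so a_6 = 4.
so x = [1; 2, 1, 3, 1, 3, 4].
Convergents (p_i = a_i*p_{i-1} + p_{i-2}, q_i = a_i*q_{i-1} + q_{i-2} with p_{-2}=0, p_{-1}=1, q_{-2}=1, q_{-1}=0), until the denominator exceeds 66:
  i=0: a_0=1, p_0 = 1*1 + 0 = 1, q_0 = 1*0 + 1 = 1.
  i=1: a_1=2, p_1 = 2*1 + 1 = 3, q_1 = 2*1 + 0 = 2.
  i=2: a_2=1, p_2 = 1*3 + 1 = 4, q_2 = 1*2 + 1 = 3.
  i=3: a_3=3, p_3 = 3*4 + 3 = 15, q_3 = 3*3 + 2 = 11.
  i=4: a_4=1, p_4 = 1*15 + 4 = 19, q_4 = 1*11 + 3 = 14.
  i=5: a_5=3, p_5 = 3*19 + 15 = 72, q_5 = 3*14 + 11 = 53.
  i=6: a_6=4, p_6 = 4*72 + 19 = 307, q_6 = 4*53 + 14 = 226.
q_6 = 226 > 66, so the last convergent with denominator <= 66 is p_5/q_5 = 72/53.
The closest fraction with denominator <= 66 is either p_5/q_5 or the intermediate fraction (k*p_5 + p_4)/(k*q_5 + q_4) with the largest k >= 1 whose denominator stays <= 66; these approach x as k grows, and every other convergent or intermediate fraction in range is farther away.
Largest k: floor((66 - q_4)/q_5) = floor((66 - 14)/53) = 0.
Since k = 0, no intermediate fraction beyond p_5/q_5 has denominator <= 66, so the convergent 72/53 is the closest (its error is |307*53 - 72*226|/(226*53) = 1/11978).

72/53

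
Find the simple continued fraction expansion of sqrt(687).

Write x_i = (sqrt(687) + m_i)/d_i with (m_0, d_0) = (0, 1). a_0 = floor(sqrt(687)) = 26, since 26^2 = 676 <= 687 < 729 = 27^2.
Iterate m_{i+1} = d_i*a_i - m_i, d_{i+1} = (687 - m_{i+1}^2)/d_i, a_{i+1} = floor((a_0 + m_{i+1})/d_{i+1}):
  m_1 = 1*26 - 0 = 26, d_1 = (687 - 26^2)/1 = 11/1 = 11, a_1 = floor((26 + 26)/11) = 4.
  m_2 = 11*4 - 26 = 18, d_2 = (687 - 18^2)/11 = 363/11 = 33, a_2 = floor((26 + 18)/33) = 1.
  m_3 = 33*1 - 18 = 15, d_3 = (687 - 15^2)/33 = 462/33 = 14, a_3 = floor((26 + 15)/14) = 2.
  m_4 = 14*2 - 15 = 13, d_4 = (687 - 13^2)/14 = 518/14 = 37, a_4 = floor((26 + 13)/37) = 1.
  m_5 = 37*1 - 13 = 24, d_5 = (687 - 24^2)/37 = 111/37 = 3, a_5 = floor((26 + 24)/3) = 16.
  m_6 = 3*16 - 24 = 24, d_6 = (687 - 24^2)/3 = 111/3 = 37, a_6 = floor((26 + 24)/37) = 1.
  m_7 = 37*1 - 24 = 13, d_7 = (687 - 13^2)/37 = 518/37 = 14, a_7 = floor((26 + 13)/14) = 2.
  m_8 = 14*2 - 13 = 15, d_8 = (687 - 15^2)/14 = 462/14 = 33, a_8 = floor((26 + 15)/33) = 1.
  m_9 = 33*1 - 15 = 18, d_9 = (687 - 18^2)/33 = 363/33 = 11, a_9 = floor((26 + 18)/11) = 4.
  m_10 = 11*4 - 18 = 26, d_10 = (687 - 26^2)/11 = 11/11 = 1, a_10 = floor((26 + 26)/1) = 52.
  m_11 = 1*52 - 26 = 26, d_11 = (687 - 26^2)/1 = 11/1 = 11: (m_11, d_11) = (m_1, d_1) = (26, 11), so from here the quotients repeat a_1, ..., a_10; the period length is 10.
Hence the expansion of sqrt(687) is a_0 = 26 followed by the repeating block 4, 1, 2, 1, 16, 1, 2, 1, 4, 52 (period 10).

[26; (4, 1, 2, 1, 16, 1, 2, 1, 4, 52)]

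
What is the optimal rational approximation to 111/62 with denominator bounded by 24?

Expand x = 111/62 as a continued fraction with the Euclidean algorithm:
  111 = 1*62 + 49, so a_0 = 1.
  62 = 1*49 + 13, so a_1 = 1.
  49 = 3*13 + 10, so a_2 = 3.
  13 = 1*10 + 3, so a_3 = 1.
  10 = 3*3 + 1, so a_4 = 3.
  3 = 3*1 + 0, so a_5 = 3.
so x = [1; 1, 3, 1, 3, 3].
Convergents (p_i = a_i*p_{i-1} + p_{i-2}, q_i = a_i*q_{i-1} + q_{i-2} with p_{-2}=0, p_{-1}=1, q_{-2}=1, q_{-1}=0), until the denominator exceeds 24:
  i=0: a_0=1, p_0 = 1*1 + 0 = 1, q_0 = 1*0 + 1 = 1.
  i=1: a_1=1, p_1 = 1*1 + 1 = 2, q_1 = 1*1 + 0 = 1.
  i=2: a_2=3, p_2 = 3*2 + 1 = 7, q_2 = 3*1 + 1 = 4.
  i=3: a_3=1, p_3 = 1*7 + 2 = 9, q_3 = 1*4 + 1 = 5.
  i=4: a_4=3, p_4 = 3*9 + 7 = 34, q_4 = 3*5 + 4 = 19.
  i=5: a_5=3, p_5 = 3*34 + 9 = 111, q_5 = 3*19 + 5 = 62.
q_5 = 62 > 24, so the last convergent with denominator <= 24 is p_4/q_4 = 34/19.
The closest fraction with denominator <= 24 is either p_4/q_4 or the intermediate fraction (k*p_4 + p_3)/(k*q_4 + q_3) with the largest k >= 1 whose denominator stays <= 24; these approach x as k grows, and every other convergent or intermediate fraction in range is farther away.
Largest k: floor((24 - q_3)/q_4) = floor((24 - 5)/19) = 1.
That gives (1*34 + 9)/(1*19 + 5) = 43/24.
Compare the errors: |x - 34/19| = |111*19 - 34*62|/(62*19) = 1/1178, and |x - 43/24| = |111*24 - 43*62|/(62*24) = 2/1488.
Cross-multiplying, 1*1488 = 1488 < 2356 = 2*1178, so 1/1178 is smaller: the convergent 34/19 is closer to x than 43/24.

34/19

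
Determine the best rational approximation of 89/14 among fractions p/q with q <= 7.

Expand x = 89/14 as a continued fraction with the Euclidean algorithm:
  89 = 6*14 + 5, so a_0 = 6.
  14 = 2*5 + 4, so a_1 = 2.
  5 = 1*4 + 1, so a_2 = 1.
  4 = 4*1 + 0, so a_3 = 4.
so x = [6; 2, 1, 4].
Convergents (p_i = a_i*p_{i-1} + p_{i-2}, q_i = a_i*q_{i-1} + q_{i-2} with p_{-2}=0, p_{-1}=1, q_{-2}=1, q_{-1}=0), until the denominator exceeds 7:
  i=0: a_0=6, p_0 = 6*1 + 0 = 6, q_0 = 6*0 + 1 = 1.
  i=1: a_1=2, p_1 = 2*6 + 1 = 13, q_1 = 2*1 + 0 = 2.
  i=2: a_2=1, p_2 = 1*13 + 6 = 19, q_2 = 1*2 + 1 = 3.
  i=3: a_3=4, p_3 = 4*19 + 13 = 89, q_3 = 4*3 + 2 = 14.
q_3 = 14 > 7, so the last convergent with denominator <= 7 is p_2/q_2 = 19/3.
The closest fraction with denominator <= 7 is either p_2/q_2 or the intermediate fraction (k*p_2 + p_1)/(k*q_2 + q_1) with the largest k >= 1 whose denominator stays <= 7; these approach x as k grows, and every other convergent or intermediate fraction in range is farther away.
Largest k: floor((7 - q_1)/q_2) = floor((7 - 2)/3) = 1.
That gives (1*19 + 13)/(1*3 + 2) = 32/5.
Compare the errors: |x - 19/3| = |89*3 - 19*14|/(14*3) = 1/42, and |x - 32/5| = |89*5 - 32*14|/(14*5) = 3/70.
Cross-multiplying, 1*70 = 70 < 126 = 3*42, so 1/42 is smaller: the convergent 19/3 is closer to x than 32/5.

19/3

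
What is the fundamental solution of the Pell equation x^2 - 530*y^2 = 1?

First expand sqrt(530) as a continued fraction. With x_i = (sqrt(530) + m_i)/d_i and (m_0, d_0) = (0, 1): a_0 = floor(sqrt(530)) = 23, since 23^2 = 529 <= 530 < 576 = 24^2.
Iterate m_{i+1} = d_i*a_i - m_i, d_{i+1} = (530 - m_{i+1}^2)/d_i, a_{i+1} = floor((a_0 + m_{i+1})/d_{i+1}):
  m_1 = 1*23 - 0 = 23, d_1 = (530 - 23^2)/1 = 1/1 = 1, a_1 = floor((23 + 23)/1) = 46.
  m_2 = 1*46 - 23 = 23, d_2 = (530 - 23^2)/1 = 1/1 = 1: (m_2, d_2) = (m_1, d_1) = (23, 1), so from here the quotient a_1 repeats; the period length is 1.
So sqrt(530) = [23; (46)] with period length k = 1.
k is odd, so (p_{k-1}, q_{k-1}) only solves x^2 - 530y^2 = -1 and the fundamental solution of x^2 - 530y^2 = 1 is (p_{2k-1}, q_{2k-1}) = (p_1, q_1); compute convergents through index 1, running through the period twice.
Convergents (p_i = a_i*p_{i-1} + p_{i-2}, q_i = a_i*q_{i-1} + q_{i-2} with p_{-2}=0, p_{-1}=1, q_{-2}=1, q_{-1}=0):
  i=0: a_0=23, p_0 = 23*1 + 0 = 23, q_0 = 23*0 + 1 = 1.
  i=1: a_1=46, p_1 = 46*23 + 1 = 1059, q_1 = 46*1 + 0 = 46.
Indeed p_0^2 - 530*q_0^2 = 529 - 530 = -1, not +1.
Check: 1059^2 - 530*46^2 = 1121481 - 1121480 = 1, so (x, y) = (1059, 46) solves the equation, and by the theorem it is the least positive solution.

(x, y) = (1059, 46)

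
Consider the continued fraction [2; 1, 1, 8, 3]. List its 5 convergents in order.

Using the convergent recurrence p_i = a_i*p_{i-1} + p_{i-2}, q_i = a_i*q_{i-1} + q_{i-2} with p_{-2}=0, p_{-1}=1, q_{-2}=1, q_{-1}=0:
  i=0: a_0=2, p_0 = 2*1 + 0 = 2, q_0 = 2*0 + 1 = 1.
  i=1: a_1=1, p_1 = 1*2 + 1 = 3, q_1 = 1*1 + 0 = 1.
  i=2: a_2=1, p_2 = 1*3 + 2 = 5, q_2 = 1*1 + 1 = 2.
  i=3: a_3=8, p_3 = 8*5 + 3 = 43, q_3 = 8*2 + 1 = 17.
  i=4: a_4=3, p_4 = 3*43 + 5 = 134, q_4 = 3*17 + 2 = 53.

2/1, 3/1, 5/2, 43/17, 134/53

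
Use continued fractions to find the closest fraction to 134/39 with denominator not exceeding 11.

Expand x = 134/39 as a continued fraction with the Euclidean algorithm:
  134 = 3*39 + 17, so a_0 = 3.
  39 = 2*17 + 5, so a_1 = 2.
  17 = 3*5 + 2, so a_2 = 3.
  5 = 2*2 + 1, so a_3 = 2.
  2 = 2*1 + 0, so a_4 = 2.
so x = [3; 2, 3, 2, 2].
Convergents (p_i = a_i*p_{i-1} + p_{i-2}, q_i = a_i*q_{i-1} + q_{i-2} with p_{-2}=0, p_{-1}=1, q_{-2}=1, q_{-1}=0), until the denominator exceeds 11:
  i=0: a_0=3, p_0 = 3*1 + 0 = 3, q_0 = 3*0 + 1 = 1.
  i=1: a_1=2, p_1 = 2*3 + 1 = 7, q_1 = 2*1 + 0 = 2.
  i=2: a_2=3, p_2 = 3*7 + 3 = 24, q_2 = 3*2 + 1 = 7.
  i=3: a_3=2, p_3 = 2*24 + 7 = 55, q_3 = 2*7 + 2 = 16.
q_3 = 16 > 11, so the last convergent with denominator <= 11 is p_2/q_2 = 24/7.
The closest fraction with denominator <= 11 is either p_2/q_2 or the intermediate fraction (k*p_2 + p_1)/(k*q_2 + q_1) with the largest k >= 1 whose denominator stays <= 11; these approach x as k grows, and every other convergent or intermediate fraction in range is farther away.
Largest k: floor((11 - q_1)/q_2) = floor((11 - 2)/7) = 1.
That gives (1*24 + 7)/(1*7 + 2) = 31/9.
Compare the errors: |x - 24/7| = |134*7 - 24*39|/(39*7) = 2/273, and |x - 31/9| = |134*9 - 31*39|/(39*9) = 3/351.
Cross-multiplying, 2*351 = 702 < 819 = 3*273, so 2/273 is smaller: the convergent 24/7 is closer to x than 31/9.

24/7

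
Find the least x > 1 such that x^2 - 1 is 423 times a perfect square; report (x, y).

(x, y) = (4607, 224)

First expand sqrt(423) as a continued fraction. With x_i = (sqrt(423) + m_i)/d_i and (m_0, d_0) = (0, 1): a_0 = floor(sqrt(423)) = 20, since 20^2 = 400 <= 423 < 441 = 21^2.
Iterate m_{i+1} = d_i*a_i - m_i, d_{i+1} = (423 - m_{i+1}^2)/d_i, a_{i+1} = floor((a_0 + m_{i+1})/d_{i+1}):
  m_1 = 1*20 - 0 = 20, d_1 = (423 - 20^2)/1 = 23/1 = 23, a_1 = floor((20 + 20)/23) = 1.
  m_2 = 23*1 - 20 = 3, d_2 = (423 - 3^2)/23 = 414/23 = 18, a_2 = floor((20 + 3)/18) = 1.
  m_3 = 18*1 - 3 = 15, d_3 = (423 - 15^2)/18 = 198/18 = 11, a_3 = floor((20 + 15)/11) = 3.
  m_4 = 11*3 - 15 = 18, d_4 = (423 - 18^2)/11 = 99/11 = 9, a_4 = floor((20 + 18)/9) = 4.
  m_5 = 9*4 - 18 = 18, d_5 = (423 - 18^2)/9 = 99/9 = 11, a_5 = floor((20 + 18)/11) = 3.
  m_6 = 11*3 - 18 = 15, d_6 = (423 - 15^2)/11 = 198/11 = 18, a_6 = floor((20 + 15)/18) = 1.
  m_7 = 18*1 - 15 = 3, d_7 = (423 - 3^2)/18 = 414/18 = 23, a_7 = floor((20 + 3)/23) = 1.
  m_8 = 23*1 - 3 = 20, d_8 = (423 - 20^2)/23 = 23/23 = 1, a_8 = floor((20 + 20)/1) = 40.
  m_9 = 1*40 - 20 = 20, d_9 = (423 - 20^2)/1 = 23/1 = 23: (m_9, d_9) = (m_1, d_1) = (20, 23), so from here the quotients repeat a_1, ..., a_8; the period length is 8.
So sqrt(423) = [20; (1, 1, 3, 4, 3, 1, 1, 40)] with period length k = 8.
k is even, so the fundamental solution of x^2 - 423y^2 = 1 is (p_{k-1}, q_{k-1}) = (p_7, q_7); compute convergents through index 7.
Convergents (p_i = a_i*p_{i-1} + p_{i-2}, q_i = a_i*q_{i-1} + q_{i-2} with p_{-2}=0, p_{-1}=1, q_{-2}=1, q_{-1}=0):
  i=0: a_0=20, p_0 = 20*1 + 0 = 20, q_0 = 20*0 + 1 = 1.
  i=1: a_1=1, p_1 = 1*20 + 1 = 21, q_1 = 1*1 + 0 = 1.
  i=2: a_2=1, p_2 = 1*21 + 20 = 41, q_2 = 1*1 + 1 = 2.
  i=3: a_3=3, p_3 = 3*41 + 21 = 144, q_3 = 3*2 + 1 = 7.
  i=4: a_4=4, p_4 = 4*144 + 41 = 617, q_4 = 4*7 + 2 = 30.
  i=5: a_5=3, p_5 = 3*617 + 144 = 1995, q_5 = 3*30 + 7 = 97.
  i=6: a_6=1, p_6 = 1*1995 + 617 = 2612, q_6 = 1*97 + 30 = 127.
  i=7: a_7=1, p_7 = 1*2612 + 1995 = 4607, q_7 = 1*127 + 97 = 224.
Check: 4607^2 - 423*224^2 = 21224449 - 21224448 = 1, so (x, y) = (4607, 224) solves the equation, and by the theorem it is the least positive solution.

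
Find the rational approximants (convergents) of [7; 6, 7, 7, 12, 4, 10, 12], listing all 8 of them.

Using the convergent recurrence p_i = a_i*p_{i-1} + p_{i-2}, q_i = a_i*q_{i-1} + q_{i-2} with p_{-2}=0, p_{-1}=1, q_{-2}=1, q_{-1}=0:
  i=0: a_0=7, p_0 = 7*1 + 0 = 7, q_0 = 7*0 + 1 = 1.
  i=1: a_1=6, p_1 = 6*7 + 1 = 43, q_1 = 6*1 + 0 = 6.
  i=2: a_2=7, p_2 = 7*43 + 7 = 308, q_2 = 7*6 + 1 = 43.
  i=3: a_3=7, p_3 = 7*308 + 43 = 2199, q_3 = 7*43 + 6 = 307.
  i=4: a_4=12, p_4 = 12*2199 + 308 = 26696, q_4 = 12*307 + 43 = 3727.
  i=5: a_5=4, p_5 = 4*26696 + 2199 = 108983, q_5 = 4*3727 + 307 = 15215.
  i=6: a_6=10, p_6 = 10*108983 + 26696 = 1116526, q_6 = 10*15215 + 3727 = 155877.
  i=7: a_7=12, p_7 = 12*1116526 + 108983 = 13507295, q_7 = 12*155877 + 15215 = 1885739.

7/1, 43/6, 308/43, 2199/307, 26696/3727, 108983/15215, 1116526/155877, 13507295/1885739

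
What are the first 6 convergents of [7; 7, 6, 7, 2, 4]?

Using the convergent recurrence p_i = a_i*p_{i-1} + p_{i-2}, q_i = a_i*q_{i-1} + q_{i-2} with p_{-2}=0, p_{-1}=1, q_{-2}=1, q_{-1}=0:
  i=0: a_0=7, p_0 = 7*1 + 0 = 7, q_0 = 7*0 + 1 = 1.
  i=1: a_1=7, p_1 = 7*7 + 1 = 50, q_1 = 7*1 + 0 = 7.
  i=2: a_2=6, p_2 = 6*50 + 7 = 307, q_2 = 6*7 + 1 = 43.
  i=3: a_3=7, p_3 = 7*307 + 50 = 2199, q_3 = 7*43 + 7 = 308.
  i=4: a_4=2, p_4 = 2*2199 + 307 = 4705, q_4 = 2*308 + 43 = 659.
  i=5: a_5=4, p_5 = 4*4705 + 2199 = 21019, q_5 = 4*659 + 308 = 2944.

7/1, 50/7, 307/43, 2199/308, 4705/659, 21019/2944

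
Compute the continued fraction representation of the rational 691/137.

[5; 22, 1, 5]

Run the Euclidean algorithm on 691 and 137; the successive quotients are the partial quotients a_0, a_1, ... (each step inverts the fractional part left over by the previous one):
  691 = 5*137 + 6, so a_0 = 5.
  137 = 22*6 + 5, so a_1 = 22.
  6 = 1*5 + 1, so a_2 = 1.
  5 = 5*1 + 0, so a_3 = 5.
The remainder reaches 0 after 4 divisions, so the expansion has 4 partial quotients, read off in order.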